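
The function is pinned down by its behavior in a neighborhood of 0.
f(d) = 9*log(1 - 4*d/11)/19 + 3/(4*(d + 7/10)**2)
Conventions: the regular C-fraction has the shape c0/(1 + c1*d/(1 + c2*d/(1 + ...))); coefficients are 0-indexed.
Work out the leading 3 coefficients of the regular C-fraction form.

Taylor coefficients (expand at 0): a_0 = 75/49, a_1 = -325848/71687, a_2 = 51554628/5519899.
c0 = a_0 = 75/49. Peel one level at a time: if S = 1 + c*d/S' with S'(0) = 1, then c is the d-coefficient of S and S' = c*d/(S - 1).
S_1 = c0/f = 1 + (108616/36575)*d + (3634619356/1337730625)*d^2 + ...; c1 = 108616/36575.
S_2 = c1*d/(S_1 - 1) = 1 + (-908654839/993157550)*d + ...; c2 = -908654839/993157550.

The regular C-fraction coefficients are [75/49, 108616/36575, -908654839/993157550].


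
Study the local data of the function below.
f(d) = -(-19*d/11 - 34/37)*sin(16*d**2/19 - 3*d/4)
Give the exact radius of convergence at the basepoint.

The factor -sin(16*d**2/19 - 3*d/4) is entire and contributes no finite singular point.
The polynomial part has no poles.
No finite singular points: the Taylor series at 0 converges everywhere.

The radius of convergence is infinite.


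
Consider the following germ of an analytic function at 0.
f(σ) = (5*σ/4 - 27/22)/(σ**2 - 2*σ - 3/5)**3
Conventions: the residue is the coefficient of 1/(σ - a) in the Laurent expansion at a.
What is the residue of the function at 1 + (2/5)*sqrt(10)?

The residue is (75/180224)*sqrt(10).

The factor σ**2 - 2*σ - 3/5 splits as (σ - a)(σ - a') with a = 1 + (2/5)*sqrt(10), a' = 1 - (2/5)*sqrt(10). At the order-3 pole a set g(σ) = (σ - a)^3*f(σ) = [5*σ/4 - 27/22] / (σ - a')^3.
Order-3 pole: residue = g''(a)/2; g''(1 + (2/5)*sqrt(10)) = (75/90112)*sqrt(10), so the residue is (75/180224)*sqrt(10).


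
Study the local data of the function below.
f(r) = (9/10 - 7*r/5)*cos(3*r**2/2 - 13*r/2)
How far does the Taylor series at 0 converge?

The factor cos(3*r**2/2 - 13*r/2) is entire and contributes no finite singular point.
The polynomial part has no poles.
No finite singular points: the Taylor series at 0 converges everywhere.

The radius of convergence is infinite.


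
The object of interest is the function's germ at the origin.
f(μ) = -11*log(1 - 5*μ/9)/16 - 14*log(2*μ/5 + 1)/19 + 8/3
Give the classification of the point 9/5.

The term (-11/16)*log(1 - μ/(9/5)) has argument 1 - 9/5/(9/5) = 0 at 9/5: a logarithmic (infinitely-sheeted) branch point; the remaining terms are analytic or single-valued there.

The point is a logarithmic branch point.


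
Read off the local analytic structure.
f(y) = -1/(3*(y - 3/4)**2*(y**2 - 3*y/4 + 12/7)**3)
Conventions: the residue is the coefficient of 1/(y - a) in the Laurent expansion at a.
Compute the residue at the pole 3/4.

At the order-2 pole 3/4 set g(y) = (y - (3/4))^2*f(y) = -1/(3*(y**2 - 3*y/4 + 12/7)**3).
Order-2 pole: residue = g'(a); g'(3/4) = 2401/27648, so the residue is 2401/27648.

The residue is 2401/27648.


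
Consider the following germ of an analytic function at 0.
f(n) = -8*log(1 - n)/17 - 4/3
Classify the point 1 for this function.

The term (-8/17)*log(1 - n/(1)) has argument 1 - 1/(1) = 0 at 1: a logarithmic (infinitely-sheeted) branch point; the remaining terms are analytic or single-valued there.

The point is a logarithmic branch point.


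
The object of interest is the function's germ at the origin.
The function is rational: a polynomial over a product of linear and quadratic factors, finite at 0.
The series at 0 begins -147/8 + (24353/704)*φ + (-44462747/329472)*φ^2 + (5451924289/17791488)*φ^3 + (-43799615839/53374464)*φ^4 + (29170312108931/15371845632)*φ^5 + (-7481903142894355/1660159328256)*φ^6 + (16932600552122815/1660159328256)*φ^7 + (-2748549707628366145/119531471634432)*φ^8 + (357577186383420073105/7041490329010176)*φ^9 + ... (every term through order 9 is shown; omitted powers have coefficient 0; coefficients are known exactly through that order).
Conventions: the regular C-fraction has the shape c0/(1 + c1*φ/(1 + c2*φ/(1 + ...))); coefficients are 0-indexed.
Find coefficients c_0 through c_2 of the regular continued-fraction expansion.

The regular C-fraction coefficients are [-147/8, 497/264, 1475645/731016].

Taylor coefficients (read off): a_0 = -147/8, a_1 = 24353/704, a_2 = -44462747/329472.
c0 = a_0 = -147/8. Peel one level at a time: if S = 1 + c*φ/S' with S'(0) = 1, then c is the φ-coefficient of S and S' = c*φ/(S - 1).
S_1 = c0/f = 1 + (497/264)*φ + (-10329515/2718144)*φ^2 + ...; c1 = 497/264.
S_2 = c1*φ/(S_1 - 1) = 1 + (1475645/731016)*φ + ...; c2 = 1475645/731016.


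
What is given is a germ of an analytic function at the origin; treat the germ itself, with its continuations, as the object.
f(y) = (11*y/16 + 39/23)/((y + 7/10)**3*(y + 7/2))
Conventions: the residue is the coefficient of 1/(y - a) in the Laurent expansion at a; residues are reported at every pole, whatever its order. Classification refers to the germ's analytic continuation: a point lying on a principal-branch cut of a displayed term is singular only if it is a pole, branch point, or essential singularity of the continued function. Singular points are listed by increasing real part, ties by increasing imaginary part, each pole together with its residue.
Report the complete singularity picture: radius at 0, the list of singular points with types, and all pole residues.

Denominator factor (y + 7/2): pole of order 1 at -7/2, modulus 7/2.
Denominator factor (y + 7/10)^3: pole of order 3 at -7/10, modulus 7/10.
The radius of convergence is the smallest modulus among the singular points: 7/10.
At the order-1 pole -7/2 set g(y) = (y - (-7/2))*f(y) = (11*y/16 + 39/23)/(y + 7/10)**3.
Simple pole: residue = g(a) at a = -7/2, which is 65375/2019584.
At the order-3 pole -7/10 set g(y) = (y - (-7/10))^3*f(y) = (11*y/16 + 39/23)/(y + 7/2).
Order-3 pole: residue = g''(a)/2; g''(-7/10) = -65375/1009792, so the residue is -65375/2019584.
List the singular points by increasing real part (a conjugate pair: the negative imaginary part first).

Radius of convergence at 0: 7/10.
At -7/2: a pole of order 1; residue 65375/2019584.
At -7/10: a pole of order 3; residue -65375/2019584.


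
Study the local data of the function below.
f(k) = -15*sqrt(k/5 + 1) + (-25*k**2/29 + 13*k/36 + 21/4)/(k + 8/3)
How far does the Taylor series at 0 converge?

The radius of convergence is 8/3.

Denominator factor (k + 8/3): pole of order 1 at -8/3, modulus 8/3.
Branch term (-15)*sqrt(1 - k/(-5)): its argument vanishes at k = -5, a square-root branch point, modulus 5.
The radius of convergence is the smallest modulus among the singular points: 8/3.


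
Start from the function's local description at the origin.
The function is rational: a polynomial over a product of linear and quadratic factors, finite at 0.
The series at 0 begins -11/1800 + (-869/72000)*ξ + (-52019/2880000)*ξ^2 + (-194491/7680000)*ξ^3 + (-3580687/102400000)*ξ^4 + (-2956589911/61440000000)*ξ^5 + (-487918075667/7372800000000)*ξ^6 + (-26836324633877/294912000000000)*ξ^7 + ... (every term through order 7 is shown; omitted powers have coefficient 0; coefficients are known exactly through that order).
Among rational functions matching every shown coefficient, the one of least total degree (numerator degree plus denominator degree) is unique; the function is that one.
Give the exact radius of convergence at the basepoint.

No rational of total degree below 4 reproduces all 8 coefficients; solving the [0/4] Pade equations on them gives f(ξ) = -5/(9*(ξ - 5)**3*(ξ - 8/11)), whose expansion matches every shown term.
Denominator factor (ξ - 5)^3: pole of order 3 at 5, modulus 5.
Denominator factor (ξ - 8/11): pole of order 1 at 8/11, modulus 8/11.
The radius of convergence is the smallest modulus among the singular points: 8/11.

The radius of convergence is 8/11.


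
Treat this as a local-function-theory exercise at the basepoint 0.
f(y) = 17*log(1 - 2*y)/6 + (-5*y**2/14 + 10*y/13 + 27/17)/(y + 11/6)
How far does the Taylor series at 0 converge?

The radius of convergence is 1/2.

Denominator factor (y + 11/6): pole of order 1 at -11/6, modulus 11/6.
Branch term (17/6)*log(1 - y/(1/2)): its argument vanishes at y = 1/2, a logarithmic branch point, modulus 1/2.
The radius of convergence is the smallest modulus among the singular points: 1/2.


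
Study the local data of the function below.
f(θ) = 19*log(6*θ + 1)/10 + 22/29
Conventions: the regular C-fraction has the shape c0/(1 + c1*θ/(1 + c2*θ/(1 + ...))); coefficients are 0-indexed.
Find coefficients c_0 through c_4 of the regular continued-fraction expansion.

The regular C-fraction coefficients are [22/29, -1653/110, 1983/110, 110/661, 1873/661].

Taylor coefficients (expand at 0): a_0 = 22/29, a_1 = 57/5, a_2 = -171/5, a_3 = 684/5, a_4 = -3078/5.
c0 = a_0 = 22/29. Peel one level at a time: if S = 1 + c*θ/S' with S'(0) = 1, then c is the θ-coefficient of S and S' = c*θ/(S - 1).
S_1 = c0/f = 1 + (-1653/110)*θ + (3277899/12100)*θ^2 + ...; c1 = -1653/110.
S_2 = c1*θ/(S_1 - 1) = 1 + (1983/110)*θ + (-3)*θ^2 + ...; c2 = 1983/110.
S_3 = c2*θ/(S_2 - 1) = 1 + (110/661)*θ + (-206030/436921)*θ^2 + ...; c3 = 110/661.
S_4 = c3*θ/(S_3 - 1) = 1 + (1873/661)*θ + ...; c4 = 1873/661.


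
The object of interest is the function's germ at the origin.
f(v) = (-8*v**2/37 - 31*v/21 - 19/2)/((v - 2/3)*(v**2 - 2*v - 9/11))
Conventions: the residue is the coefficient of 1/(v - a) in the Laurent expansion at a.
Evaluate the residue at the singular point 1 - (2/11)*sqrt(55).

The factor v**2 - 2*v - 9/11 splits as (v - a)(v - a') with a = 1 - (2/11)*sqrt(55), a' = 1 + (2/11)*sqrt(55). At the order-1 pole a set g(v) = (v - a)*f(v) = [(-8*v**2/37 - 31*v/21 - 19/2)/(v - 2/3)] / (v - a').
Simple pole: residue = g(a) at a = 1 - (2/11)*sqrt(55), which is -561503/175084 - (2869/250120)*sqrt(55).

The residue is -561503/175084 - (2869/250120)*sqrt(55).


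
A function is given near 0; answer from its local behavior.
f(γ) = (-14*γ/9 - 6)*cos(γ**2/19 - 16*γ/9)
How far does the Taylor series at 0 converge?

The radius of convergence is infinite.

The factor cos(γ**2/19 - 16*γ/9) is entire and contributes no finite singular point.
The polynomial part has no poles.
No finite singular points: the Taylor series at 0 converges everywhere.


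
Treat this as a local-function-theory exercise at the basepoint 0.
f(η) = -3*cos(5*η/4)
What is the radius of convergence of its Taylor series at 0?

The factor cos(5*η/4) is entire and contributes no finite singular point.
The polynomial part has no poles.
No finite singular points: the Taylor series at 0 converges everywhere.

The radius of convergence is infinite.


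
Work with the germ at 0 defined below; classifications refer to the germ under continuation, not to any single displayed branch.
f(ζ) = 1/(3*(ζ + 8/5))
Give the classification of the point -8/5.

The point is a pole of order 1.

The denominator factor ζ + 8/5 vanishes at -8/5 and appears to the power 1; the numerator there equals 1/3, nonzero, and no other factor vanishes.
Hence a pole whose order is the multiplicity, 1.


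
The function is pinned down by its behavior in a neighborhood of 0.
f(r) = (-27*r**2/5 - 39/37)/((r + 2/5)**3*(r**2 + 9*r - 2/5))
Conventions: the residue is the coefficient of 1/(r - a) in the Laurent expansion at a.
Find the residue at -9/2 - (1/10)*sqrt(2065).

The residue is -15403825/21823488 + (125037445/9013100544)*sqrt(2065).

The factor r**2 + 9*r - 2/5 splits as (r - a)(r - a') with a = -9/2 - (1/10)*sqrt(2065), a' = -9/2 + (1/10)*sqrt(2065). At the order-1 pole a set g(r) = (r - a)*f(r) = [(-27*r**2/5 - 39/37)/(r + 2/5)**3] / (r - a').
Simple pole: residue = g(a) at a = -9/2 - (1/10)*sqrt(2065), which is -15403825/21823488 + (125037445/9013100544)*sqrt(2065).


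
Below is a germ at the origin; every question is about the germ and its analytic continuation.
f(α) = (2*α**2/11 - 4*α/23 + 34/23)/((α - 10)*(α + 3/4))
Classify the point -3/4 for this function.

The point is a pole of order 1.

The denominator factor α + 3/4 vanishes at -3/4 and appears to the power 1; the numerator there equals 3463/2024, nonzero, and no other factor vanishes.
Hence a pole whose order is the multiplicity, 1.


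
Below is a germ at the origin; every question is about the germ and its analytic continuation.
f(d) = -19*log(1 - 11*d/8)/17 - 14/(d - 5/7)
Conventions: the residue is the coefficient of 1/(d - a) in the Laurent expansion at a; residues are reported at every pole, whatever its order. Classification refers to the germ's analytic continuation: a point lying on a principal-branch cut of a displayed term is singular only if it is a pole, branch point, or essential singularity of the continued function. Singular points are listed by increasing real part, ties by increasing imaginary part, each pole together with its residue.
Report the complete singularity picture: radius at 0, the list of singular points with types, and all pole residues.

Radius of convergence at 0: 5/7.
At 5/7: a pole of order 1; residue -14.
At 8/11: a logarithmic branch point.

Denominator factor (d - 5/7): pole of order 1 at 5/7, modulus 5/7.
Branch term (-19/17)*log(1 - d/(8/11)): its argument vanishes at d = 8/11, a logarithmic branch point, modulus 8/11.
The radius of convergence is the smallest modulus among the singular points: 5/7.
The branch term is analytic at 5/7 and contributes nothing to the residue; only the rational part matters.
At the order-1 pole 5/7 set g(d) = (d - (5/7))*(rational part) = -14.
Simple pole: residue = g(a) at a = 5/7, which is -14.
List the singular points by increasing real part (a conjugate pair: the negative imaginary part first).


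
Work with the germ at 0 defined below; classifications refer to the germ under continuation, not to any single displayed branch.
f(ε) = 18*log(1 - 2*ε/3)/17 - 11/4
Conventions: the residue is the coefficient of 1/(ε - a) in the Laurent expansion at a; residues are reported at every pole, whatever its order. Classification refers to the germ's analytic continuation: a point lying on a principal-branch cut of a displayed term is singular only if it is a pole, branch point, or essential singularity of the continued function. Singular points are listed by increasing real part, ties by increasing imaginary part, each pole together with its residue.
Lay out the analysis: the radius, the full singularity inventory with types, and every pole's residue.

Radius of convergence at 0: 3/2.
At 3/2: a logarithmic branch point.

Branch term (18/17)*log(1 - ε/(3/2)): its argument vanishes at ε = 3/2, a logarithmic branch point, modulus 3/2.
The radius of convergence is the smallest modulus among the singular points: 3/2.


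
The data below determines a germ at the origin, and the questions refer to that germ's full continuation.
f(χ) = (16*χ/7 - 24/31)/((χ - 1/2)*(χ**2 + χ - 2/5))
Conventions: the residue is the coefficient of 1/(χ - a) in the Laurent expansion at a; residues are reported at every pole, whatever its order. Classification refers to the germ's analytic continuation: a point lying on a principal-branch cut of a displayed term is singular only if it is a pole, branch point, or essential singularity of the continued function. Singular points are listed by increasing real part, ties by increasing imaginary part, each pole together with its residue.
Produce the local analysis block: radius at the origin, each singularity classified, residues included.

Radius of convergence at 0: -1/2 + (1/10)*sqrt(65).
At -1/2 - (1/10)*sqrt(65): a pole of order 1; residue -800/1519 - (144/1519)*sqrt(65).
At -1/2 + (1/10)*sqrt(65): a pole of order 1; residue -800/1519 + (144/1519)*sqrt(65).
At 1/2: a pole of order 1; residue 1600/1519.


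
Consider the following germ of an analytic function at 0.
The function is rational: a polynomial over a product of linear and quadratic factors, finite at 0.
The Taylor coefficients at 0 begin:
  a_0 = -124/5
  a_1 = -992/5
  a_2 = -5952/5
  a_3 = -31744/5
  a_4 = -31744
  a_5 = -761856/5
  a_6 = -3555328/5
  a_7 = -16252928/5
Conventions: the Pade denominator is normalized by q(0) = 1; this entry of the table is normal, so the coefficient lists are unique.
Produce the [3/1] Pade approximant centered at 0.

Taylor coefficients needed (read off): a_0 = -124/5, a_1 = -992/5, a_2 = -5952/5, a_3 = -31744/5, a_4 = -31744.
Write the denominator as Q(ξ) = 1 + q1*ξ. Requiring Q*f - P = O(ξ^5) with deg P <= 3 kills the coefficients of ξ^4..ξ^4 in Q*f:
  ξ^4: a_4 + q1*a_3 = 0, i.e. -31744 + (-31744/5)*q1 = 0.
Solving this linear system: q1 = -5.
The numerator is Q*f truncated at degree 3: P0 = a_0 = -124/5; P1 = a_1 + q1*a_0 = -372/5; P2 = a_2 + q1*a_1 = -992/5; P3 = a_3 + q1*a_2 = -1984/5.

The Pade approximant has numerator coefficients [-124/5, -372/5, -992/5, -1984/5]; denominator coefficients [1, -5].


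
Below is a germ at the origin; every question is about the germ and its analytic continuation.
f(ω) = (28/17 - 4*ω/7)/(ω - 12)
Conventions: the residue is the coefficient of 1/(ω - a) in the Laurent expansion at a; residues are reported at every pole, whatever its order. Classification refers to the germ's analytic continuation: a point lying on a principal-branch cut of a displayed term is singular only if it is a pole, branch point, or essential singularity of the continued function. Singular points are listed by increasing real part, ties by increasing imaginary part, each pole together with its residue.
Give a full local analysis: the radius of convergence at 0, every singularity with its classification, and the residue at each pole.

Radius of convergence at 0: 12.
At 12: a pole of order 1; residue -620/119.

Denominator factor (ω - 12): pole of order 1 at 12, modulus 12.
The radius of convergence is the smallest modulus among the singular points: 12.
At the order-1 pole 12 set g(ω) = (ω - (12))*f(ω) = 28/17 - 4*ω/7.
Simple pole: residue = g(a) at a = 12, which is -620/119.


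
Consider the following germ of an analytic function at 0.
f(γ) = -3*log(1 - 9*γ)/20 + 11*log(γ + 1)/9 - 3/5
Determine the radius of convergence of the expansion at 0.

The radius of convergence is 1/9.

Branch term (-3/20)*log(1 - γ/(1/9)): its argument vanishes at γ = 1/9, a logarithmic branch point, modulus 1/9.
Branch term (11/9)*log(1 - γ/(-1)): its argument vanishes at γ = -1, a logarithmic branch point, modulus 1.
The radius of convergence is the smallest modulus among the singular points: 1/9.


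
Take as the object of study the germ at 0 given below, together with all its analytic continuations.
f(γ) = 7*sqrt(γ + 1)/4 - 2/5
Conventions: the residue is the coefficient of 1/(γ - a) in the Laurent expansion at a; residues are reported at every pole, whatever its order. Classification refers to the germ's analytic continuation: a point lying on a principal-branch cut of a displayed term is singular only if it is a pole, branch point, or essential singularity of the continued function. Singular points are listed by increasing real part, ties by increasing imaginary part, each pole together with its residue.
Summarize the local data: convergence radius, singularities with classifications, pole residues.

Branch term (7/4)*sqrt(1 - γ/(-1)): its argument vanishes at γ = -1, a square-root branch point, modulus 1.
The radius of convergence is the smallest modulus among the singular points: 1.

Radius of convergence at 0: 1.
At -1: an algebraic (square-root) branch point.


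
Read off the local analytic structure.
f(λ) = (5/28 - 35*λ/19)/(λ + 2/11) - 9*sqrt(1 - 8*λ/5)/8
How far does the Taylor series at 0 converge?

The radius of convergence is 2/11.

Denominator factor (λ + 2/11): pole of order 1 at -2/11, modulus 2/11.
Branch term (-9/8)*sqrt(1 - λ/(5/8)): its argument vanishes at λ = 5/8, a square-root branch point, modulus 5/8.
The radius of convergence is the smallest modulus among the singular points: 2/11.


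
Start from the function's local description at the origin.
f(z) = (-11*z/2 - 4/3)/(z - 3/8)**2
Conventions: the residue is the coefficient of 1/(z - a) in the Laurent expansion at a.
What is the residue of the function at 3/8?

The residue is -11/2.

At the order-2 pole 3/8 set g(z) = (z - (3/8))^2*f(z) = -11*z/2 - 4/3.
Order-2 pole: residue = g'(a); g'(3/8) = -11/2, so the residue is -11/2.


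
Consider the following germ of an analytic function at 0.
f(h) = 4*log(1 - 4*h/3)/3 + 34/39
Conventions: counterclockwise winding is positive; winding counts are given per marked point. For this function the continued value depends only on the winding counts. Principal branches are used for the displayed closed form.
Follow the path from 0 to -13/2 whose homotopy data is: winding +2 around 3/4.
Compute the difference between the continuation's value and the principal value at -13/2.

The rational part is single-valued and drops out of the difference; each branch term changes only by its own monodromy.
(4/3)*log(1 - h/(3/4)): each positive loop around 3/4 adds 2*pi*i to the log, so winding +2 contributes (4/3)*(2)*2*pi*i = (16/3)*pi*i.
Summing the contributions at h = -13/2 gives (16/3)*pi*i.

Continued minus principal equals (16/3)*pi*i.


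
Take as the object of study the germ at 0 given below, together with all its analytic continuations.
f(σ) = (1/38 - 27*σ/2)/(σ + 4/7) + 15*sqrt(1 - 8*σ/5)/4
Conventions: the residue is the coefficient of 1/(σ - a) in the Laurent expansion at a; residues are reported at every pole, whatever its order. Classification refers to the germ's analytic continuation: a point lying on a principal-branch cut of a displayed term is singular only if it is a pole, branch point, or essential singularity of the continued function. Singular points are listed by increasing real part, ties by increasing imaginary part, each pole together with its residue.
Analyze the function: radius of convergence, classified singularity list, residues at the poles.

Radius of convergence at 0: 4/7.
At -4/7: a pole of order 1; residue 2059/266.
At 5/8: an algebraic (square-root) branch point.

Denominator factor (σ + 4/7): pole of order 1 at -4/7, modulus 4/7.
Branch term (15/4)*sqrt(1 - σ/(5/8)): its argument vanishes at σ = 5/8, a square-root branch point, modulus 5/8.
The radius of convergence is the smallest modulus among the singular points: 4/7.
The branch term is analytic at -4/7 and contributes nothing to the residue; only the rational part matters.
At the order-1 pole -4/7 set g(σ) = (σ - (-4/7))*(rational part) = 1/38 - 27*σ/2.
Simple pole: residue = g(a) at a = -4/7, which is 2059/266.
List the singular points by increasing real part (a conjugate pair: the negative imaginary part first).


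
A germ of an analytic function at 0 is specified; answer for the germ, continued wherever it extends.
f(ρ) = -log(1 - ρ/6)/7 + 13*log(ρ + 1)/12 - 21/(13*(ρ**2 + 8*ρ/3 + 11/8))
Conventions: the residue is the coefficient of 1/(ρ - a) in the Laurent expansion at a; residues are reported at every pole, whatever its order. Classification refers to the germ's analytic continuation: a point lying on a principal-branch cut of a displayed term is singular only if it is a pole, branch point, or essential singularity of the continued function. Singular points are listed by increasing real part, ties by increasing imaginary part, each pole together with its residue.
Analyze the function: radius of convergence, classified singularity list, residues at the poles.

Radius of convergence at 0: 4/3 - (1/12)*sqrt(58).
At -4/3 - (1/12)*sqrt(58): a pole of order 1; residue (63/377)*sqrt(58).
At -1: a logarithmic branch point.
At -4/3 + (1/12)*sqrt(58): a pole of order 1; residue -(63/377)*sqrt(58).
At 6: a logarithmic branch point.

Denominator factor (ρ**2 + 8*ρ/3 + 11/8): discriminant 29/18, real irrational roots -4/3 + (1/12)*sqrt(58) and -4/3 - (1/12)*sqrt(58); poles of order 1, moduli 4/3 - (1/12)*sqrt(58) and 4/3 + (1/12)*sqrt(58).
Branch term (13/12)*log(1 - ρ/(-1)): its argument vanishes at ρ = -1, a logarithmic branch point, modulus 1.
Branch term (-1/7)*log(1 - ρ/(6)): its argument vanishes at ρ = 6, a logarithmic branch point, modulus 6.
The radius of convergence is the smallest modulus among the singular points: 4/3 - (1/12)*sqrt(58).
The branch terms are analytic at -4/3 - (1/12)*sqrt(58) and contribute nothing to the residue; only the rational part matters.
The factor ρ**2 + 8*ρ/3 + 11/8 splits as (ρ - a)(ρ - a') with a = -4/3 - (1/12)*sqrt(58), a' = -4/3 + (1/12)*sqrt(58). At the order-1 pole a set g(ρ) = (ρ - a)*(rational part) = [-21/13] / (ρ - a').
Simple pole: residue = g(a) at a = -4/3 - (1/12)*sqrt(58), which is (63/377)*sqrt(58).
The branch terms are analytic at -4/3 + (1/12)*sqrt(58) and contribute nothing to the residue; only the rational part matters.
The factor ρ**2 + 8*ρ/3 + 11/8 splits as (ρ - a)(ρ - a') with a = -4/3 + (1/12)*sqrt(58), a' = -4/3 - (1/12)*sqrt(58). At the order-1 pole a set g(ρ) = (ρ - a)*(rational part) = [-21/13] / (ρ - a').
Simple pole: residue = g(a) at a = -4/3 + (1/12)*sqrt(58), which is -(63/377)*sqrt(58).
List the singular points by increasing real part (a conjugate pair: the negative imaginary part first).


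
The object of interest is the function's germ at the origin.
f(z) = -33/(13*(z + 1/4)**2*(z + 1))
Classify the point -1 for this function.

The point is a pole of order 1.

The denominator factor z + 1 vanishes at -1 and appears to the power 1; the numerator there equals -33/13, nonzero, and no other factor vanishes.
Hence a pole whose order is the multiplicity, 1.


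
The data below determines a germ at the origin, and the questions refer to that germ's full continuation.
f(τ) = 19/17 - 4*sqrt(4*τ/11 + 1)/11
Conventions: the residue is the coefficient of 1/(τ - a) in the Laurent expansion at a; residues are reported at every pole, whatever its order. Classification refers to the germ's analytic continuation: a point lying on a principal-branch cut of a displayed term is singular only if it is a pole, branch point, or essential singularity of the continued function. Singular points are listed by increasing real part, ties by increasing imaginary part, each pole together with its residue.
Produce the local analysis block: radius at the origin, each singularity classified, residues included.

Branch term (-4/11)*sqrt(1 - τ/(-11/4)): its argument vanishes at τ = -11/4, a square-root branch point, modulus 11/4.
The radius of convergence is the smallest modulus among the singular points: 11/4.

Radius of convergence at 0: 11/4.
At -11/4: an algebraic (square-root) branch point.


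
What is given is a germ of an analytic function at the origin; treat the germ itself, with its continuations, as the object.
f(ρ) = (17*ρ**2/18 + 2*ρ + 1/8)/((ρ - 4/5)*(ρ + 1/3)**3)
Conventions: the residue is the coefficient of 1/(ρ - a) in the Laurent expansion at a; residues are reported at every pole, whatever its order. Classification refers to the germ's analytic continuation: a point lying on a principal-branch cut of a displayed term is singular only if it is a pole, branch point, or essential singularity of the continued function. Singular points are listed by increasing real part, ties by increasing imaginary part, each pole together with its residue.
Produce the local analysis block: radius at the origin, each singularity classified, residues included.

Radius of convergence at 0: 1/3.
At -1/3: a pole of order 3; residue -62895/39304.
At 4/5: a pole of order 1; residue 62895/39304.

Denominator factor (ρ + 1/3)^3: pole of order 3 at -1/3, modulus 1/3.
Denominator factor (ρ - 4/5): pole of order 1 at 4/5, modulus 4/5.
The radius of convergence is the smallest modulus among the singular points: 1/3.
At the order-3 pole -1/3 set g(ρ) = (ρ - (-1/3))^3*f(ρ) = (17*ρ**2/18 + 2*ρ + 1/8)/(ρ - 4/5).
Order-3 pole: residue = g''(a)/2; g''(-1/3) = -62895/19652, so the residue is -62895/39304.
At the order-1 pole 4/5 set g(ρ) = (ρ - (4/5))*f(ρ) = (17*ρ**2/18 + 2*ρ + 1/8)/(ρ + 1/3)**3.
Simple pole: residue = g(a) at a = 4/5, which is 62895/39304.
List the singular points by increasing real part (a conjugate pair: the negative imaginary part first).


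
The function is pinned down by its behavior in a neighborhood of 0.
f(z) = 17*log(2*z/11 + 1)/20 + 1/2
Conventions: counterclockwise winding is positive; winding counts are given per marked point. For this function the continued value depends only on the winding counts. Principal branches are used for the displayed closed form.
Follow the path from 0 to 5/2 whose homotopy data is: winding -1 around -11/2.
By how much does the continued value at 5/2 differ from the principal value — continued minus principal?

The rational part is single-valued and drops out of the difference; each branch term changes only by its own monodromy.
(17/20)*log(1 - z/(-11/2)): each positive loop around -11/2 adds 2*pi*i to the log, so winding -1 contributes (17/20)*(-1)*2*pi*i = -(17/10)*pi*i.
Summing the contributions at z = 5/2 gives -(17/10)*pi*i.

Continued minus principal equals -(17/10)*pi*i.


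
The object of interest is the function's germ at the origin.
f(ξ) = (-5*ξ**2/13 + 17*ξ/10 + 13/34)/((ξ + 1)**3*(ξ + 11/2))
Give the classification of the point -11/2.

The denominator factor ξ + 11/2 vanishes at -11/2 and appears to the power 1; the numerator there equals -45531/2210, nonzero, and no other factor vanishes.
Hence a pole whose order is the multiplicity, 1.

The point is a pole of order 1.


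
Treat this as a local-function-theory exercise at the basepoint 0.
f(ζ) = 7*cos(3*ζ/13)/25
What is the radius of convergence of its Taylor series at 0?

The factor cos(3*ζ/13) is entire and contributes no finite singular point.
The polynomial part has no poles.
No finite singular points: the Taylor series at 0 converges everywhere.

The radius of convergence is infinite.


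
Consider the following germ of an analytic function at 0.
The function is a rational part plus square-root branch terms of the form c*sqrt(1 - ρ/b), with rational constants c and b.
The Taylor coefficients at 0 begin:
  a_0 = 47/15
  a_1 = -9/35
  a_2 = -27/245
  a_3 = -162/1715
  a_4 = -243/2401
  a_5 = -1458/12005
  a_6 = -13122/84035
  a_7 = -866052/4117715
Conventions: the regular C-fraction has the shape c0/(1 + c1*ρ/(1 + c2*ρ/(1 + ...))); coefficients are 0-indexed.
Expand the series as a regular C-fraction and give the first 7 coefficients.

The regular C-fraction coefficients are [47/15, 27/329, -24/47, -141/392, -195/392, -24/65, -222/455].

Taylor coefficients (read off): a_0 = 47/15, a_1 = -9/35, a_2 = -27/245, a_3 = -162/1715, a_4 = -243/2401, a_5 = -1458/12005, a_6 = -13122/84035.
c0 = a_0 = 47/15. Peel one level at a time: if S = 1 + c*ρ/S' with S'(0) = 1, then c is the ρ-coefficient of S and S' = c*ρ/(S - 1).
S_1 = c0/f = 1 + (27/329)*ρ + (648/15463)*ρ^2 + ...; c1 = 27/329.
S_2 = c1*ρ/(S_1 - 1) = 1 + (-24/47)*ρ + (-9/49)*ρ^2 + ...; c2 = -24/47.
S_3 = c2*ρ/(S_2 - 1) = 1 + (-141/392)*ρ + (-27495/153664)*ρ^2 + ...; c3 = -141/392.
S_4 = c3*ρ/(S_3 - 1) = 1 + (-195/392)*ρ + (-9/49)*ρ^2 + ...; c4 = -195/392.
S_5 = c4*ρ/(S_4 - 1) = 1 + (-24/65)*ρ + (-5328/29575)*ρ^2 + ...; c5 = -24/65.
S_6 = c5*ρ/(S_5 - 1) = 1 + (-222/455)*ρ + ...; c6 = -222/455.


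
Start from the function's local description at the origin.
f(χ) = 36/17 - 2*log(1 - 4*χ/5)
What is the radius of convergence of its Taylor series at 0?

Branch term (-2)*log(1 - χ/(5/4)): its argument vanishes at χ = 5/4, a logarithmic branch point, modulus 5/4.
The radius of convergence is the smallest modulus among the singular points: 5/4.

The radius of convergence is 5/4.


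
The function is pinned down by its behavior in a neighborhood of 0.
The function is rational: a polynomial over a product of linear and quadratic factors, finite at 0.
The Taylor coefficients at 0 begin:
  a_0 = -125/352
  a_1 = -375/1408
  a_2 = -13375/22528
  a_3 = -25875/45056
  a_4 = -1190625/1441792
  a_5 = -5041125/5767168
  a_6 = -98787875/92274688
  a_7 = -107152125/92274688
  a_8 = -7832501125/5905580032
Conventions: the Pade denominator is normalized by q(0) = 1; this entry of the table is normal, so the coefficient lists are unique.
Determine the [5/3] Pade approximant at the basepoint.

Taylor coefficients needed (read off): a_0 = -125/352, a_1 = -375/1408, a_2 = -13375/22528, a_3 = -25875/45056, a_4 = -1190625/1441792, a_5 = -5041125/5767168, a_6 = -98787875/92274688, a_7 = -107152125/92274688, a_8 = -7832501125/5905580032.
Write the denominator as Q(j) = 1 + q1*j + q2*j^2 + q3*j^3. Requiring Q*f - P = O(j^9) with deg P <= 5 kills the coefficients of j^6..j^8 in Q*f:
  j^6: a_6 + q1*a_5 + q2*a_4 + q3*a_3 = 0, i.e. -98787875/92274688 + (-5041125/5767168)*q1 + (-1190625/1441792)*q2 + (-25875/45056)*q3 = 0.
  j^7: a_7 + q1*a_6 + q2*a_5 + q3*a_4 = 0, i.e. -107152125/92274688 + (-98787875/92274688)*q1 + (-5041125/5767168)*q2 + (-1190625/1441792)*q3 = 0.
  j^8: a_8 + q1*a_7 + q2*a_6 + q3*a_5 = 0, i.e. -7832501125/5905580032 + (-107152125/92274688)*q1 + (-98787875/92274688)*q2 + (-5041125/5767168)*q3 = 0.
Solving this linear system: q1 = -72079/53772, q2 = -117551/286784, q3 = 3951515/5162112.
The numerator is Q*f truncated at degree 5: P0 = a_0 = -125/352; P1 = a_1 + q1*a_0 = 1984375/9463872; P2 = a_2 + q1*a_1 + q2*a_0 = -71875/788656; P3 = a_3 + q1*a_2 + q2*a_1 + q3*a_0 = 1671875/28391616; P4 = a_4 + q1*a_3 + q2*a_2 + q3*a_1 = -78125/4731936; P5 = a_5 + q1*a_4 + q2*a_3 + q3*a_2 = 390625/28391616.

The Pade approximant has numerator coefficients [-125/352, 1984375/9463872, -71875/788656, 1671875/28391616, -78125/4731936, 390625/28391616]; denominator coefficients [1, -72079/53772, -117551/286784, 3951515/5162112].


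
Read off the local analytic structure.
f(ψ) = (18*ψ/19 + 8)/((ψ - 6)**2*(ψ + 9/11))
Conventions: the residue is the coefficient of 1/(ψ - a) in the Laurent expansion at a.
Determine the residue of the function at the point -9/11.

At the order-1 pole -9/11 set g(ψ) = (ψ - (-9/11))*f(ψ) = (18*ψ/19 + 8)/(ψ - 6)**2.
Simple pole: residue = g(a) at a = -9/11, which is 3322/21375.

The residue is 3322/21375.


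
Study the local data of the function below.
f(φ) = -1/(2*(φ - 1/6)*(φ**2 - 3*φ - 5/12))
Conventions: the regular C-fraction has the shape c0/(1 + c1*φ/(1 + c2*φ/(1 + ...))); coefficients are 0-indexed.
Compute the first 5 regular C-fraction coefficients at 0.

The regular C-fraction coefficients are [-36/5, 6/5, 38, -716/19, 9/3401].

Taylor coefficients (expand at 0): a_0 = -36/5, a_1 = 216/25, a_2 = -42336/125, a_3 = 565056/625, a_4 = -52042176/3125.
c0 = a_0 = -36/5. Peel one level at a time: if S = 1 + c*φ/S' with S'(0) = 1, then c is the φ-coefficient of S and S' = c*φ/(S - 1).
S_1 = c0/f = 1 + (6/5)*φ + (-228/5)*φ^2 + ...; c1 = 6/5.
S_2 = c1*φ/(S_1 - 1) = 1 + (38)*φ + (1432)*φ^2 + ...; c2 = 38.
S_3 = c2*φ/(S_2 - 1) = 1 + (-716/19)*φ + (36/361)*φ^2 + ...; c3 = -716/19.
S_4 = c3*φ/(S_3 - 1) = 1 + (9/3401)*φ + ...; c4 = 9/3401.


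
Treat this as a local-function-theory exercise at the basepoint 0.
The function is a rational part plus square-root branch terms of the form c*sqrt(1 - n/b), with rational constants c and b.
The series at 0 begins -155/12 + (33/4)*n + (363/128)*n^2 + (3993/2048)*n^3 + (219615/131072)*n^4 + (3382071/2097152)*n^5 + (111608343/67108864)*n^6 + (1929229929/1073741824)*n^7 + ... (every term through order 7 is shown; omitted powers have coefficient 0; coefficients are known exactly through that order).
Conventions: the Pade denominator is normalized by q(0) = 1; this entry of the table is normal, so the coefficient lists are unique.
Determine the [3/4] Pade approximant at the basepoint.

Taylor coefficients needed (read off): a_0 = -155/12, a_1 = 33/4, a_2 = 363/128, a_3 = 3993/2048, a_4 = 219615/131072, a_5 = 3382071/2097152, a_6 = 111608343/67108864, a_7 = 1929229929/1073741824.
Write the denominator as Q(n) = 1 + q1*n + q2*n^2 + q3*n^3 + q4*n^4. Requiring Q*f - P = O(n^8) with deg P <= 3 kills the coefficients of n^4..n^7 in Q*f:
  n^4: a_4 + q1*a_3 + q2*a_2 + q3*a_1 + q4*a_0 = 0, i.e. 219615/131072 + (3993/2048)*q1 + (363/128)*q2 + (33/4)*q3 + (-155/12)*q4 = 0.
  n^5: a_5 + q1*a_4 + q2*a_3 + q3*a_2 + q4*a_1 = 0, i.e. 3382071/2097152 + (219615/131072)*q1 + (3993/2048)*q2 + (363/128)*q3 + (33/4)*q4 = 0.
  n^6: a_6 + q1*a_5 + q2*a_4 + q3*a_3 + q4*a_2 = 0, i.e. 111608343/67108864 + (3382071/2097152)*q1 + (219615/131072)*q2 + (3993/2048)*q3 + (363/128)*q4 = 0.
  n^7: a_7 + q1*a_6 + q2*a_5 + q3*a_4 + q4*a_3 = 0, i.e. 1929229929/1073741824 + (111608343/67108864)*q1 + (3382071/2097152)*q2 + (219615/131072)*q3 + (3993/2048)*q4 = 0.
Solving this linear system: q1 = -32043/16304, q2 = 529375/521728, q3 = -781297/8347648, q4 = -131769/33390592.
The numerator is Q*f truncated at degree 3: P0 = a_0 = -155/12; P1 = a_1 + q1*a_0 = 2193587/65216; P2 = a_2 + q1*a_1 + q2*a_0 = -165810293/6260736; P3 = a_3 + q1*a_2 + q2*a_1 + q3*a_0 = 596619419/100171776.

The Pade approximant has numerator coefficients [-155/12, 2193587/65216, -165810293/6260736, 596619419/100171776]; denominator coefficients [1, -32043/16304, 529375/521728, -781297/8347648, -131769/33390592].


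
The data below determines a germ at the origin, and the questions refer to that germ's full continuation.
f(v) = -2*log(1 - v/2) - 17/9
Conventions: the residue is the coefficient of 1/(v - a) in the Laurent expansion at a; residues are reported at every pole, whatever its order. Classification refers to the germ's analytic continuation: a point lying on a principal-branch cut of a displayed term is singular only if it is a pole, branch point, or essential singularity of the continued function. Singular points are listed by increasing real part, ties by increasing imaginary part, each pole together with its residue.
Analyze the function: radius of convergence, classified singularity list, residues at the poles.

Branch term (-2)*log(1 - v/(2)): its argument vanishes at v = 2, a logarithmic branch point, modulus 2.
The radius of convergence is the smallest modulus among the singular points: 2.

Radius of convergence at 0: 2.
At 2: a logarithmic branch point.


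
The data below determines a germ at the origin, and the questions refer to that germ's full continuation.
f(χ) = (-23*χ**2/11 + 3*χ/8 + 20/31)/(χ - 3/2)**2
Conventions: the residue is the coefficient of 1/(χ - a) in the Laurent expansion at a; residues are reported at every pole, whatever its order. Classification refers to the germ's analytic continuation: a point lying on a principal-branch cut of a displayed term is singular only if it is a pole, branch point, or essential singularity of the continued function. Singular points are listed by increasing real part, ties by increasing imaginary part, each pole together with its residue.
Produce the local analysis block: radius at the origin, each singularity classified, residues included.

Radius of convergence at 0: 3/2.
At 3/2: a pole of order 2; residue -519/88.

Denominator factor (χ - 3/2)^2: pole of order 2 at 3/2, modulus 3/2.
The radius of convergence is the smallest modulus among the singular points: 3/2.
At the order-2 pole 3/2 set g(χ) = (χ - (3/2))^2*f(χ) = -23*χ**2/11 + 3*χ/8 + 20/31.
Order-2 pole: residue = g'(a); g'(3/2) = -519/88, so the residue is -519/88.


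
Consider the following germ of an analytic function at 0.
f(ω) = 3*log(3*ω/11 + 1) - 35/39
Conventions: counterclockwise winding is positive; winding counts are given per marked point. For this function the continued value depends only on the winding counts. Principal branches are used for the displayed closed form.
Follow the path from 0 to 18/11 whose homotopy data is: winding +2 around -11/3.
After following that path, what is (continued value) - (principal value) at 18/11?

The rational part is single-valued and drops out of the difference; each branch term changes only by its own monodromy.
(3)*log(1 - ω/(-11/3)): each positive loop around -11/3 adds 2*pi*i to the log, so winding +2 contributes (3)*(2)*2*pi*i = (12)*pi*i.
Summing the contributions at ω = 18/11 gives (12)*pi*i.

Continued minus principal equals (12)*pi*i.


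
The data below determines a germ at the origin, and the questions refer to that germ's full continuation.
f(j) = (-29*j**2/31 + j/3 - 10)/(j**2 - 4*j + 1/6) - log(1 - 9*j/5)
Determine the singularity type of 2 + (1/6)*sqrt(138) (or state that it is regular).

The denominator factor j**2 - 4*j + 1/6 vanishes at 2 + (1/6)*sqrt(138) and appears to the power 1; the numerator there equals -1033/62 - (317/558)*sqrt(138), nonzero, and no other factor vanishes.
The branch terms are analytic at this point.
Hence a pole whose order is the multiplicity, 1.

The point is a pole of order 1.
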